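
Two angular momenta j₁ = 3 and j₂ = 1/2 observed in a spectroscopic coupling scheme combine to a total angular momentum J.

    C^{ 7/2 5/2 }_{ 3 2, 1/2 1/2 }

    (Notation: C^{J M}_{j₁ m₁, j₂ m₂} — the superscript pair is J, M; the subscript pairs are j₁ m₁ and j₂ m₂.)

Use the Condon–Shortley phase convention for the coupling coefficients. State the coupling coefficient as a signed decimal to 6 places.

j₁+j₂−J=0  J+j₁−j₂=6  J−j₁+j₂=1  j₁+j₂+J+1=8
(j₁±m₁, j₂±m₂, J±M) = (5,1,1,0,6,1)
P² = 86400/7
sum k=0..0:
  [0] +1/120 = 1/120
S = 1/120
C² = P²·S² = 6/7 ; C = +0.925820

+√(6/7) ≈ +0.925820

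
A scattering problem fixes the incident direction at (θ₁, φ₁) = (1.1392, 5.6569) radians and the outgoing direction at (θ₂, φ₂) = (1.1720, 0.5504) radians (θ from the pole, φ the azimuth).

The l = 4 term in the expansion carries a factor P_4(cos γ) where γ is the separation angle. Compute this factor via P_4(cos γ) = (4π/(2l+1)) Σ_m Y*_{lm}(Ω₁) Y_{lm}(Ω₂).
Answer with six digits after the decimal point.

-0.263123

Summing Y*_{l m}(θ₁,φ₁)·Y_{l m}(θ₂,φ₂) over m ∈ [−4, 4]; prefactor 4π/(2·4+1) = 1.396263:
  m=-4: (-0.24223 - 0.17902j) × (-0.18823 - 0.25772j) = -0.00054 + 0.09612j  (running Σ = -0.00054 + 0.09612j)
  m=-3: (-0.11897 - 0.37389j) × (-0.03055 - 0.37913j) = -0.13812 + 0.05653j  (running Σ = -0.13866 + 0.15265j)
  m=-2: (0.01942 - 0.05897j) × (0.00714 - 0.01405j) = -0.00069 - 0.00069j  (running Σ = -0.13935 + 0.15196j)
  m=-1: (-0.25852 + 0.18702j) × (-0.28057 + 0.17217j) = 0.04033 - 0.09698j  (running Σ = -0.09902 + 0.05498j)
  m=0: (-0.12461 + 0.00000j) × (-0.07699 + 0.00000j) = 0.00959 + 0.00000j  (running Σ = -0.08943 + 0.05498j)
  m=1: (0.25852 + 0.18702j) × (0.28057 + 0.17217j) = 0.04033 + 0.09698j  (running Σ = -0.04910 + 0.15196j)
  m=2: (0.01942 + 0.05897j) × (0.00714 + 0.01405j) = -0.00069 + 0.00069j  (running Σ = -0.04979 + 0.15265j)
  m=3: (0.11897 - 0.37389j) × (0.03055 - 0.37913j) = -0.13812 - 0.05653j  (running Σ = -0.18790 + 0.09612j)
  m=4: (-0.24223 + 0.17902j) × (-0.18823 + 0.25772j) = -0.00054 - 0.09612j  (running Σ = -0.18845 + 0.00000j)
Σ over m = -0.18845 + 0.00000j; ×(4π/9) → -0.26312 + 0.00000j. Real part: -0.263123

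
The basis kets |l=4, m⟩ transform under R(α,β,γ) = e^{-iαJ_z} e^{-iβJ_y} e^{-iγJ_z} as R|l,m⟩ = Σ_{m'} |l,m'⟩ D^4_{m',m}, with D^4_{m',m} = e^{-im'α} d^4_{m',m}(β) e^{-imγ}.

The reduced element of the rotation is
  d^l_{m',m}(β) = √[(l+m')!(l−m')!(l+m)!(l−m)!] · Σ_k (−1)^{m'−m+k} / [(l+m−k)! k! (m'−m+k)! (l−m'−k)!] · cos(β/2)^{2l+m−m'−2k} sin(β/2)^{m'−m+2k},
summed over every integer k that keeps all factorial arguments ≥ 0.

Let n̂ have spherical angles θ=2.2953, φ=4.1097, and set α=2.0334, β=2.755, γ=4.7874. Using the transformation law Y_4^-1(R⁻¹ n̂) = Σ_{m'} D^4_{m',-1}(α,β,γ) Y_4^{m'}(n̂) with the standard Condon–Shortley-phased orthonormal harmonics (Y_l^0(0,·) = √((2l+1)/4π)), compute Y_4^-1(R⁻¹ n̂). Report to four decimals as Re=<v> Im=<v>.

Re=0.1935 Im=0.2010

Need the full column D^4_{m',-1} for m'=−4..4 at α=2.0334, β=2.7550, γ=4.7874.
cos(β/2)=0.192095, sin(β/2)=0.981376
d^4_{-4,-1}: single k=3 term ⇒ +0.001850;  D = +0.001735+0.000642i
d^4_{-3,-1}: k∈[2..3] ⇒ +0.000384 -0.016708 = -0.016324;  D = +0.001759+0.016229i
d^4_{-2,-1}: k∈[1..3] ⇒ +0.000040 -0.005244 +0.091252 = +0.086047;  D = -0.072417+0.046476i
d^4_{-1,-1}: k∈[0..3] ⇒ +0.000002 -0.000726 +0.037890 -0.329644 = -0.292478;  D = -0.251219-0.149775i
d^4_{0,-1}: k∈[0..3] ⇒ -0.000042 +0.006634 -0.173138 +0.753147 = +0.586601;  D = +0.043960-0.584951i
d^4_{1,-1}: k∈[0..3] ⇒ +0.000484 -0.037890 +0.494466 -0.860369 = -0.403309;  D = +0.373393-0.152435i
d^4_{2,-1}: k∈[0..2] ⇒ -0.003496 +0.136877 -0.714498 = -0.581117;  D = -0.436657-0.383442i
d^4_{3,-1}: k∈[0..1] ⇒ +0.016708 -0.261647 = -0.244939;  D = -0.062495+0.236832i
d^4_{4,-1}: single k=0 term ⇒ -0.048286;  D = +0.047279-0.009811i
Y_4^{m'}(θ=2.2953,φ=4.1097) and Σ D·Y over m':
  (+0.0017+0.0006i)·(-0.1036+0.0929i)  (+0.0018+0.0162i)·(-0.3386-0.0819i)  (-0.0724+0.0465i)·(-0.1391-0.3635i)  (-0.2512-0.1498i)·(+0.0100-0.0145i)  (+0.0440-0.5850i)·(-0.3623+0.0000i)  (+0.3734-0.1524i)·(-0.0100-0.0145i)  (-0.4367-0.3834i)·(-0.1391+0.3635i)  (-0.0625+0.2368i)·(+0.3386-0.0819i)  (+0.0473-0.0098i)·(-0.1036-0.0929i)
Y_4^-1(R⁻¹ n̂) = +0.193473+0.201016i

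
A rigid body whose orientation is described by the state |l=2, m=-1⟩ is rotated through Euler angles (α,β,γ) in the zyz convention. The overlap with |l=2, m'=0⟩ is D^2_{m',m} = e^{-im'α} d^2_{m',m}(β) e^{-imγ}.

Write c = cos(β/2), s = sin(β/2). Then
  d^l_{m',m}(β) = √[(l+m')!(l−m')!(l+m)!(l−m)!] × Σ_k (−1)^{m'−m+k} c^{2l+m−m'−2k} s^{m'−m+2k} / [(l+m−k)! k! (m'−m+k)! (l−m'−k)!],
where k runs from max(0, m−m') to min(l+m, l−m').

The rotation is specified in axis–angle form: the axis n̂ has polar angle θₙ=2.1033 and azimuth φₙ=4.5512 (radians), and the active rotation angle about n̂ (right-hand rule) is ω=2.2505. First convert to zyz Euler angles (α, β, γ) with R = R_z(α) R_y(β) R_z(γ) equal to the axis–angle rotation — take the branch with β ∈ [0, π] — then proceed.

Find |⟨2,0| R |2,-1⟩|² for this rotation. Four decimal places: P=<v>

P=0.0625

Axis–angle → zyz. n̂ = (sinθₙcosφₙ, sinθₙsinφₙ, cosθₙ) = (-0.138270, -0.850371, -0.507692), ω = 2.2505.
R = I cosω + sinω [n̂]ₓ + (1−cosω) n̂n̂ᵀ gives
  R = [-0.597427, +0.586350, -0.547061; -0.203374, +0.549100, +0.810634; +0.775706, +0.595553, -0.208799]
β = atan2(√(R₁₃²+R₂₃²), R₃₃) = 1.781143; α = atan2(R₂₃, R₁₃) mod 2π = 2.164447; γ = atan2(R₃₂, −R₃₁) mod 2π = 2.486825
Split into d^2_{0,-1}(β=1.7811) × two z-phases.
c=cos(1.781143/2)=0.628968, s=sin(1.781143/2)=0.777431; N=√[2·2·1·6]=4.898979
k: max(0,(-1)−(0))=0 … min(2+(-1),2−(0))=1
  k=0: (−1)^1·4.8990/(2)·0.6290^3·0.7774^1 = -0.473831
  k=1: (−1)^2·4.8990/(2)·0.6290^1·0.7774^3 = +0.723919
d^2_{0,-1}(1.7811) = -0.473831 +0.723919 = +0.250089
|D^2_{0,-1}|² = |d^2_{0,-1}(β)|² = (+0.250089)² = 0.062544 (the z-rotation phases have unit modulus)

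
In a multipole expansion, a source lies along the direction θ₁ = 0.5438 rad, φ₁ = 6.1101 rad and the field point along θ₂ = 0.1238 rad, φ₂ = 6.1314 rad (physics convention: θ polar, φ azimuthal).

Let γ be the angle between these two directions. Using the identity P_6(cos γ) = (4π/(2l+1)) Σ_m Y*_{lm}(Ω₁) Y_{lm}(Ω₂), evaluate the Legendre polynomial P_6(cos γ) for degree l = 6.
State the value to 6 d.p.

-0.159165

Term-by-term m-sum for l=6 (normalisation 4π/13 = 0.966644):
  m=-6: Y*=+0.004703-0.007985i  Y=+0.000001+0.000001i  product +0.000000-0.000000i
  m=-5: Y*=+0.034423-0.040425i  Y=+0.000035+0.000033i  product +0.000003-0.000000i
  m=-4: Y*=+0.138852-0.115147i  Y=+0.000670+0.000465i  product +0.000147-0.000013i
  m=-3: Y*=+0.338854-0.193680i  Y=+0.008562+0.004192i  product +0.003713-0.000238i
  m=-2: Y*=+0.452349-0.163160i  Y=+0.072395+0.022678i  product +0.036448-0.001554i
  m=-1: Y*=+0.130770-0.022863i  Y=+0.372210+0.056934i  product +0.049976-0.001065i
  m=+0: Y*=-0.401525-0.000000i  Y=+0.859796+0.000000i  product -0.345230-0.000000i
  m=+1: Y*=-0.130770-0.022863i  Y=-0.372210+0.056934i  product +0.049976+0.001065i
  m=+2: Y*=+0.452349+0.163160i  Y=+0.072395-0.022678i  product +0.036448+0.001554i
  m=+3: Y*=-0.338854-0.193680i  Y=-0.008562+0.004192i  product +0.003713+0.000238i
  m=+4: Y*=+0.138852+0.115147i  Y=+0.000670-0.000465i  product +0.000147+0.000013i
  m=+5: Y*=-0.034423-0.040425i  Y=-0.000035+0.000033i  product +0.000003+0.000000i
  m=+6: Y*=+0.004703+0.007985i  Y=+0.000001-0.000001i  product +0.000000+0.000000i
Total Σ_m = -0.164658-0.000000i. Multiply by 0.966644: -0.159165-0.000000i. P_6(cos γ) = -0.159165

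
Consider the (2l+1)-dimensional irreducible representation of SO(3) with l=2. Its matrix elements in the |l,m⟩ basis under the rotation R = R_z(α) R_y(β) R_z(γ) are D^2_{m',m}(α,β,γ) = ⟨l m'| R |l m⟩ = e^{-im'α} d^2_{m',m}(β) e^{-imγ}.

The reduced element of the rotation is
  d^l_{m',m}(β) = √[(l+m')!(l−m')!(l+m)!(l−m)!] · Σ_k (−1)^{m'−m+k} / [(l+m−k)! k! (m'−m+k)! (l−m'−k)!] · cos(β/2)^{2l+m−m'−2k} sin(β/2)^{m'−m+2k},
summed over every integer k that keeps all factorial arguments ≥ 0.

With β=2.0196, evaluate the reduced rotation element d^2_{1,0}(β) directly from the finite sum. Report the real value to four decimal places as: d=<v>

d=0.4788

d^2_{1,0}(β=2.0196) via the finite sum:
c=cos(2.019600/2)=0.532030, s=sin(2.019600/2)=0.846725; N=√[6·1·2·2]=4.898979
k∈{0,1} keeps every argument non-negative
  k=0: (−1)^1·4.8990/(2)·0.5320^3·0.8467^1 = -0.312339
  k=1: (−1)^2·4.8990/(2)·0.5320^1·0.8467^3 = +0.791115
d^2_{1,0}(2.0196) = -0.312339 +0.791115 = +0.478776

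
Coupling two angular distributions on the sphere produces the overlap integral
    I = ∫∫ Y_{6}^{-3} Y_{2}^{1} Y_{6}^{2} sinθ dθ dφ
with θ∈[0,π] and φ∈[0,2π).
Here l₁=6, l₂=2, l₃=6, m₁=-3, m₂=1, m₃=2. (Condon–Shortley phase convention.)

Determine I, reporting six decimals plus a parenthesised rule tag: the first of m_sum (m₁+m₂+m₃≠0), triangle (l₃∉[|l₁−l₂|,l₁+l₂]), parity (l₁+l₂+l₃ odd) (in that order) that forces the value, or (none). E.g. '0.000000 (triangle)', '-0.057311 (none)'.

-0.140463 (none)

Rules hold: Σm=0, L=14 even, 4≤6≤8.
N = 13·5·13 = 845
Δ = 2!·10!·2!/15! = 1/90090
Racah Σ t=0..2: t=0:+1/69120 t=1:−1/14400 t=2:+1/69120 = -7/172800
⇒ 3j(6 2 6; 0 0 0)² = 14/715, sgn -1
Racah Σ t=1..2: t=1:−1/161280 t=2:+1/60480 = 1/96768
⇒ 3j(6 2 6; -3 1 2)² = 15/1001, sgn +1
4πI² = N·(3j₀)²·(3jₘ)² = 30/121
I = -1·√(0.247934/4π) = -0.14046335
No selection rule forces the value: the integral is nonzero (none).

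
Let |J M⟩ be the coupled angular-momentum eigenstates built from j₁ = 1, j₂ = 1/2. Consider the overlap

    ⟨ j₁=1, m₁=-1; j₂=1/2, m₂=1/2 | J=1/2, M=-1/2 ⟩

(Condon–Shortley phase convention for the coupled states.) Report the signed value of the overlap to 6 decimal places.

-0.816497

triangle: 1!×1!×0!/3! = 1/6
(j±m)!: 0!×2!×1!×0!×0!×1! = 2
prefactor² = (2J+1)×Δ×N² = 2/3
  k=1: −1/(1!×0!×1!×0!×0!×0!) = -1
Σ = -1  ⇒  CG² = 2/3×(-1)² = 2/3
CG = −√(2/3) = -0.816497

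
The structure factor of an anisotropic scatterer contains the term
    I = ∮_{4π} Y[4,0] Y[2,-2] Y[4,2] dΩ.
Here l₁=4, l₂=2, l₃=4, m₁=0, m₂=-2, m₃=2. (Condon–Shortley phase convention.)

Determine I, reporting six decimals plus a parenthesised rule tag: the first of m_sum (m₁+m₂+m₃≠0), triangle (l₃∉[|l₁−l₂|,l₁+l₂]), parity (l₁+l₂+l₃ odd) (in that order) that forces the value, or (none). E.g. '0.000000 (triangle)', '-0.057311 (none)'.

-0.190365 (none)

m-sum 0 ✓  L=10 even ✓  2≤4≤6 ✓
Π(2lᵢ+1) = 9×5×9 = 405
triangle coeff Δ(4,2,4) = 1/13860
Σ_t [0,2]: t=0:+1/192 t=1:−1/36 t=2:+1/192 = -5/288
(3j)²=20/693 [(4 2 4; 0 0 0)], sign=-1
Σ_t [0,0]: t=0:+1/192 = 1/192
(3j)²=3/77 [(4 2 4; 0 -2 2)], sign=+1
⇒ 4πI² = 2700/5929
I = (-1)√(2700/5929/(4π)) = -0.19036462
No selection rule forces the value: the integral is nonzero (none).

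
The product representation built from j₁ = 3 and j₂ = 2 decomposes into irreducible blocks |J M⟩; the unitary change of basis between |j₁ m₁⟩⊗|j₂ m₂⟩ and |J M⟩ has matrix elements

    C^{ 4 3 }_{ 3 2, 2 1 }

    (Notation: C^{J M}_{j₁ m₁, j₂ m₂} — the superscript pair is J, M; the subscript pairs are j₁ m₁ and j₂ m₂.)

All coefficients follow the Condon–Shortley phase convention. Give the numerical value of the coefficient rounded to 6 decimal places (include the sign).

√[9·1!5!3!/10! · 5!1!3!1!7!1!] = √(6480)
  +(−1)^0/∏(0,1,1,3,4,0)! = 1/144  (running 1/144)
  +(−1)^1/∏(1,0,0,2,5,1)! = -1/240  (running 1/360)
⟨..|..⟩ = √(6480)·(1/360) = +0.223607

+√(1/20) = +0.223607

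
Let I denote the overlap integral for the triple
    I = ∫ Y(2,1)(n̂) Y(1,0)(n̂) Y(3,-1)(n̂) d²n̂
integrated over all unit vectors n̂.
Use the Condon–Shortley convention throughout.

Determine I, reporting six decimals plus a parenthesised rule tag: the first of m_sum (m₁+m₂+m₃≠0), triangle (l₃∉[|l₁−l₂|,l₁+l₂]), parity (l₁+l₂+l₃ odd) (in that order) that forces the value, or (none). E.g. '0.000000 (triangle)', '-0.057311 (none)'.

-0.233597 (none)

Checks pass: Σm=0; 6 even; l₃=3∈[1,3].
(2·2+1)(2·1+1)(2·3+1) = 105
Δ: 0! 4! 2! / 7! → 1/105
sum: t=0:+1/4 = 1/4
3j²(2 1 3; 0 0 0) = Δ·Π!·Σ² = 3/35  (sign -1)
sum: t=0:+1/6 = 1/6
3j²(2 1 3; 1 0 -1) = Δ·Π!·Σ² = 8/105  (sign +1)
combine: 4πI² = 105·3/35·8/105 = 24/35
take √, sign -1: I = -0.23359668
No selection rule forces the value: the integral is nonzero (none).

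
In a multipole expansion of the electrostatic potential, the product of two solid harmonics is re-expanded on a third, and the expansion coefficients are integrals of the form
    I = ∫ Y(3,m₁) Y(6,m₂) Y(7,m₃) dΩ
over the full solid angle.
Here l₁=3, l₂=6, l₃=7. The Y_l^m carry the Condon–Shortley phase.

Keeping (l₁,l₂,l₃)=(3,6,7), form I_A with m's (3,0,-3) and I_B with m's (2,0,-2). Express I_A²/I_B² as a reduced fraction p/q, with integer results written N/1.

75/16

l's match ⇒ only the (l;m) 3-j factors differ between A and B.
A: triangle coeff Δ(3,6,7) = 1/2042040; Σ_t [0,0]: t=0:+1/829440 = 1/829440; (3j)²=225/9724 [(3 6 7; 3 0 -3)], sign=+1
B: triangle coeff Δ(3,6,7) = 1/2042040; Σ_t [0,1]: t=0:+1/207360 t=1:−1/345600 = 1/518400; (3j)²=12/2431 [(3 6 7; 2 0 -2)], sign=-1
I_A²/I_B² = (225/9724)/(12/2431) = 75/16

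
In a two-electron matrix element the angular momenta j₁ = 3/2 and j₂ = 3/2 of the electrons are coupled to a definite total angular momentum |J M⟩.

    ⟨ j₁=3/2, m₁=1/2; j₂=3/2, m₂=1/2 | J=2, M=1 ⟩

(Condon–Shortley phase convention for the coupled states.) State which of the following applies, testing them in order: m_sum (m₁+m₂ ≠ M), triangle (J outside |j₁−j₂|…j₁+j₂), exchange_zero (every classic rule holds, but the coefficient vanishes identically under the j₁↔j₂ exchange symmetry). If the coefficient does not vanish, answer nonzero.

m-sum: m₁+m₂ = 1/2+1/2 = 1, M = 1  ✓
triangle: |j₁−j₂| = 0 ≤ J = 2 ≤ j₁+j₂ = 3  ✓
exchange: j₁=j₂ and m₁=m₂, and (−1)^(j₁+j₂−J) = (−1)^1 = −1 forces ⟨j₁m₁;j₂m₂|JM⟩ = −⟨j₂m₂;j₁m₁|JM⟩ = −⟨j₁m₁;j₂m₂|JM⟩ ⇒ the coefficient vanishes identically
Racah sum check: Σ_k collapses to 0 ⇒ CG = 0

exchange_zero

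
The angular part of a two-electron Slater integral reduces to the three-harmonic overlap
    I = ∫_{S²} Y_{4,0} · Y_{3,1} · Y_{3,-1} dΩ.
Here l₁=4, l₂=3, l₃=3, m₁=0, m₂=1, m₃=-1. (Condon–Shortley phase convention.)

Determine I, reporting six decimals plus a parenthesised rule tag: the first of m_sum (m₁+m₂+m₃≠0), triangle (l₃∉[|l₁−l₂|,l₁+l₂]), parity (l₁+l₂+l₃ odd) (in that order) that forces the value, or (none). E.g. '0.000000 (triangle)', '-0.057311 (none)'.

-0.025645 (none)

m-sum 0 ✓  L=10 even ✓  1≤3≤7 ✓
Π(2lᵢ+1) = 9×7×7 = 441
triangle coeff Δ(4,3,3) = 1/34650
Σ_t [1,3]: t=1:−1/72 t=2:+1/16 t=3:−1/72 = 5/144
(3j)²=2/77 [(4 3 3; 0 0 0)], sign=-1
Σ_t [2,4]: t=2:+1/32 t=3:−1/36 t=4:+1/1152 = 5/1152
(3j)²=1/1386 [(4 3 3; 0 1 -1)], sign=+1
⇒ 4πI² = 1/121
I = (-1)√(1/121/(4π)) = -0.02564498
No selection rule forces the value: the integral is nonzero (none).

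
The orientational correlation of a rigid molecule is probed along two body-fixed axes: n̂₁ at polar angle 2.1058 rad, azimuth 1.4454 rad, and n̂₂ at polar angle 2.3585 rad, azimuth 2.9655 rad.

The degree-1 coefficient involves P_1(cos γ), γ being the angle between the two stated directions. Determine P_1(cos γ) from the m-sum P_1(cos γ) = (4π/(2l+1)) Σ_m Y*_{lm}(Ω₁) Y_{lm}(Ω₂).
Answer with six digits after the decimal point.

Term-by-term m-sum for l=1 (normalisation 4π/3 = 4.188790):
  m=-1: (0.037172, 0.294883) × (-0.239968, -0.042699) = (0.003671, -0.072350)  (running Σ = (0.003671, -0.072350))
  m=0: (-0.249111, -0.000000) × (-0.346290, 0.000000) = (0.086265, 0.000000)  (running Σ = (0.089936, -0.072350))
  m=1: (-0.037172, 0.294883) × (0.239968, -0.042699) = (0.003671, 0.072350)  (running Σ = (0.093607, 0.000000))
Σ over m = (0.093607, 0.000000); ×(4π/3) → (0.392099, 0.000000). Real part: 0.392099

0.392099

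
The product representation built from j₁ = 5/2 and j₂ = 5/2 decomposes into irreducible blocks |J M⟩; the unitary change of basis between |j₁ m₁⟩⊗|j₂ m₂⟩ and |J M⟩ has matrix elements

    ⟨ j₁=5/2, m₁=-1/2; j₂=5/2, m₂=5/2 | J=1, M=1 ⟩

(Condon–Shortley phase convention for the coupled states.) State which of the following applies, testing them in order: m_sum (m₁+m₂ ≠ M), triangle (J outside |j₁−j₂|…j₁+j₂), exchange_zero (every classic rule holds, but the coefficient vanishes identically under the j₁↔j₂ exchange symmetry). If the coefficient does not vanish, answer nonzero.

m_sum

m-sum: m₁+m₂ = -1/2+5/2 = 2, M = 1  ✗ ⇒ coefficient is 0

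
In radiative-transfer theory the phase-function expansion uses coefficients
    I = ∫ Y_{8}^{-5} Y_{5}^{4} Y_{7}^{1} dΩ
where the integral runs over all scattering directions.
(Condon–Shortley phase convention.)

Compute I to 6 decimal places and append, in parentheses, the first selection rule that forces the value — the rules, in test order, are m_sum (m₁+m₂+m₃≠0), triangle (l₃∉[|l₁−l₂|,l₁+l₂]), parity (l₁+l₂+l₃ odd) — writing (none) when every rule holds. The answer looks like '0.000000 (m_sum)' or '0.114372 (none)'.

0.097087 (none)

m-sum 0 ✓  L=20 even ✓  3≤7≤13 ✓
Π(2lᵢ+1) = 17×11×15 = 2805
triangle coeff Δ(8,5,7) = 1/814773960
Σ_t [1,5]: t=1:−1/87091200 t=2:+1/4976640 t=3:−1/2073600 t=4:+1/4976640 t=5:−1/87091200 = -1/9676800
(3j)²=360/46189 [(8 5 7; 0 0 0)], sign=+1
Σ_t [5,6]: t=5:−1/232243200 t=6:+1/130636800 = 1/298598400
(3j)²=7/1292 [(8 5 7; -5 4 1)], sign=+1
⇒ 4πI² = 9450/79781
I = (+1)√(9450/79781/(4π)) = 0.09708703
No selection rule forces the value: the integral is nonzero (none).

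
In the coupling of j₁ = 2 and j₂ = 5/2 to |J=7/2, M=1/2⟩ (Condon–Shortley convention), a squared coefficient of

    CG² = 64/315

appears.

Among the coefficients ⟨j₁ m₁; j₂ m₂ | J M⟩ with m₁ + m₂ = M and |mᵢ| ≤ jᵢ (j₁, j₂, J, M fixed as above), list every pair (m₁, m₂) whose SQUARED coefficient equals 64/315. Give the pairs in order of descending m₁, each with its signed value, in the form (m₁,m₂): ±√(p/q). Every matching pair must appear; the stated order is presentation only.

Admissible pairs with m₁+m₂ = M = 1/2: (-2,5/2), (-1,3/2), (0,1/2), (1,-1/2), (2,-3/2)
  (m₁,m₂)=(2,-3/2): CG² = 64/315, CG = +√(64/315)   ← matches the target
  (m₁,m₂)=(1,-1/2): CG² = 14/45, CG = +√(14/45)
  (m₁,m₂)=(0,1/2): CG² = 4/105, CG = −√(4/105)
  (m₁,m₂)=(-1,3/2): CG² = 121/315, CG = −√(121/315)
  (m₁,m₂)=(-2,5/2): CG² = 4/63, CG = −√(4/63)
Pairs with CG² = 64/315: (2,-3/2): +√(64/315)

(2,-3/2): +√(64/315)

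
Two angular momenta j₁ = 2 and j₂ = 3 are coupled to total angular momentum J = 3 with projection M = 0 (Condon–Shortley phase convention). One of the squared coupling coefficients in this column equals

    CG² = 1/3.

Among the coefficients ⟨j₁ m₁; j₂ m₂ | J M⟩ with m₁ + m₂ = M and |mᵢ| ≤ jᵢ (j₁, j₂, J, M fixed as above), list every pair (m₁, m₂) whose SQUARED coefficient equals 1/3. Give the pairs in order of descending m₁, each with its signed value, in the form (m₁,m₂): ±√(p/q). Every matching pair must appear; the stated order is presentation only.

(2,-2): +√(1/3); (-2,2): +√(1/3)

Admissible pairs with m₁+m₂ = M = 0: (-2,2), (-1,1), (0,0), (1,-1), (2,-2)
  (m₁,m₂)=(2,-2): CG² = 1/3, CG = +√(1/3)   ← matches the target
  (m₁,m₂)=(1,-1): CG² = 1/30, CG = +√(1/30)
  (m₁,m₂)=(0,0): CG² = 4/15, CG = −√(4/15)
  (m₁,m₂)=(-1,1): CG² = 1/30, CG = +√(1/30)
  (m₁,m₂)=(-2,2): CG² = 1/3, CG = +√(1/3)   ← matches the target
Pairs with CG² = 1/3: (2,-2): +√(1/3); (-2,2): +√(1/3)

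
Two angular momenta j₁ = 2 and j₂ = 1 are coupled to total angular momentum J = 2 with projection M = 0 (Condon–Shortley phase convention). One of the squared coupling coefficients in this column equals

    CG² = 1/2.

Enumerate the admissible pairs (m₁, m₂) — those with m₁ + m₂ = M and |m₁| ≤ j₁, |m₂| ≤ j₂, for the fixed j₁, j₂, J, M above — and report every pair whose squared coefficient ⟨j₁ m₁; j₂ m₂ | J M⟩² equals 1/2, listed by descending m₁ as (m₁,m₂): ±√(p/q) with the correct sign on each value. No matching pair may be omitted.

Admissible pairs with m₁+m₂ = M = 0: (-1,1), (0,0), (1,-1)
  (m₁,m₂)=(1,-1): CG² = 1/2, CG = +√(1/2)   ← matches the target
  (m₁,m₂)=(0,0): CG² = 0/1, CG = 0
  (m₁,m₂)=(-1,1): CG² = 1/2, CG = −√(1/2)   ← matches the target
Pairs with CG² = 1/2: (1,-1): +√(1/2); (-1,1): −√(1/2)

(1,-1): +√(1/2); (-1,1): −√(1/2)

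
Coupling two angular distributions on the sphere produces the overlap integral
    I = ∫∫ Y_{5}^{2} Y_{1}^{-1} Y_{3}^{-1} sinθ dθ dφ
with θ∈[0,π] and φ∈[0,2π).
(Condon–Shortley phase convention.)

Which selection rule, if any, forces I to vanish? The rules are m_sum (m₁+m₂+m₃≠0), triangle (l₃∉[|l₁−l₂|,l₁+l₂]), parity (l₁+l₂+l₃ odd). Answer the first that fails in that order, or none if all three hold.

azimuthal sum: 2 − 1 − 1 = 0  ✓
l₃ must lie in [4,6]; have l₃=3  ✗
L = 5 + 1 + 3 = 9 (odd)

triangle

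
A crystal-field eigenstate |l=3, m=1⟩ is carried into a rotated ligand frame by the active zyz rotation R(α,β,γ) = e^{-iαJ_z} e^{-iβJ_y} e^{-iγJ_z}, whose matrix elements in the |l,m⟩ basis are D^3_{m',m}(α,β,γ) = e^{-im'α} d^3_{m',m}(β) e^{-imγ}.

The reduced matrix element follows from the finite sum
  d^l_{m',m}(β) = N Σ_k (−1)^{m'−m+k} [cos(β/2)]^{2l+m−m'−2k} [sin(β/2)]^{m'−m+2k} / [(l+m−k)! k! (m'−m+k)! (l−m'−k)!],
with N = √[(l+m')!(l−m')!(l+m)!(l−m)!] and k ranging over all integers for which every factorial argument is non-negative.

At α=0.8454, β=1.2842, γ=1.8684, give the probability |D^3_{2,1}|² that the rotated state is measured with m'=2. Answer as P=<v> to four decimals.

Split into d^3_{2,1}(β=1.2842) × two z-phases.
Half-angle: c=0.800840, s=0.598879. N=√(120·1·24·2)=75.894664
The bounds max(0,m−m')=0 and min(l+m,l−m')=1 give 2 terms
  k=0: (−1)^1·75.8947/(24)·0.8008^5·0.5989^1 = -0.623831
  k=1: (−1)^2·75.8947/(12)·0.8008^3·0.5989^3 = +0.697723
d^3_{2,1}(1.2842) = -0.623831 +0.697723 = +0.073892
|D^3_{2,1}|² = |d^3_{2,1}(β)|² = (+0.073892)² = 0.005460 (the z-rotation phases have unit modulus)

P=0.0055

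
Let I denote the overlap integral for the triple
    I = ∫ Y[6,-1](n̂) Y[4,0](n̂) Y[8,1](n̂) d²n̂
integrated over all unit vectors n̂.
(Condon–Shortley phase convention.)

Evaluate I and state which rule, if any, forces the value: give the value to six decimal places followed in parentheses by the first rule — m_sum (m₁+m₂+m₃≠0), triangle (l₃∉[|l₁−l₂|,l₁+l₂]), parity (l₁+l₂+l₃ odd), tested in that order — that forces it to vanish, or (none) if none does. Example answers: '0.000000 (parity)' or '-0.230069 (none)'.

-0.117331 (none)

Checks pass: Σm=0; 18 even; l₃=8∈[2,10].
(2·6+1)(2·4+1)(2·8+1) = 1989
Δ: 2! 10! 6! / 19! → 1/23279256
sum: t=0:+1/1658880 t=1:−1/518400 t=2:+1/1658880 = -1/1382400
3j²(6 4 8; 0 0 0) = Δ·Π!·Σ² = 504/46189  (sign -1)
sum: t=0:+1/2903040 t=1:−1/622080 t=2:+1/1382400 = -47/87091200
3j²(6 4 8; -1 0 1) = Δ·Π!·Σ² = 2209/277134  (sign +1)
combine: 4πI² = 1989·504/46189·2209/277134 = 1670004/9653501
take √, sign -1: I = -0.11733063
No selection rule forces the value: the integral is nonzero (none).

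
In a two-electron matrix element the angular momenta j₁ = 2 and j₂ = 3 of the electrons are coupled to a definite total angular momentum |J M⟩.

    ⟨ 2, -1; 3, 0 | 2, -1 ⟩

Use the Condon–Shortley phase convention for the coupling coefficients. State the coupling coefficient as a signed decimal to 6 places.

+0.534522  (= +√(2/7))

√[5·3!1!3!/8! · 1!3!3!3!1!3!] = √(81/14)
  +(−1)^2/∏(2,1,1,1,0,2)! = 1/4  (running 1/4)
  +(−1)^3/∏(3,0,0,0,1,3)! = -1/36  (running 2/9)
⟨..|..⟩ = √(81/14)·(2/9) = +0.534522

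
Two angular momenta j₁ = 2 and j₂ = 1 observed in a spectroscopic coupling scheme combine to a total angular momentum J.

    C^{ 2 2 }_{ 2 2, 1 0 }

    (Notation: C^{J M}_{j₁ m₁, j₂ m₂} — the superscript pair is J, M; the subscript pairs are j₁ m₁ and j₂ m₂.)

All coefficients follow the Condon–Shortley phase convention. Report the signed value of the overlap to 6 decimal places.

j₁+j₂−J=1  J+j₁−j₂=3  J−j₁+j₂=1  j₁+j₂+J+1=6
(j₁±m₁, j₂±m₂, J±M) = (4,0,1,1,4,0)
P² = 24
sum k=0..0:
  [0] +1/6 = 1/6
S = 1/6
C² = P²·S² = 2/3 ; C = +0.816497

+0.816497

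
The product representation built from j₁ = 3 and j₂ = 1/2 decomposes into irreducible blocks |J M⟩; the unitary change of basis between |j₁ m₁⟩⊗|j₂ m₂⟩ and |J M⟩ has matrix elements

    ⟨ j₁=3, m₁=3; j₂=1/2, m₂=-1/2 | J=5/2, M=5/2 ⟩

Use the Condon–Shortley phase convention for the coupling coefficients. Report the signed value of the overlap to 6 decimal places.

triangle: 1!*5!*0!/7! = 120/5040
(j±m)!: 6!*0!*0!*1!*5!*0! = 86400
prefactor² = (2J+1)*Δ*N² = 86400/7
  k=0: +1/(0!*1!*0!*0!*5!*0!) = 1/120
Σ = 1/120  ⇒  CG² = 86400/7*(1/120)² = 6/7
CG = +√(6/7) = +0.925820

+√(6/7) = +0.925820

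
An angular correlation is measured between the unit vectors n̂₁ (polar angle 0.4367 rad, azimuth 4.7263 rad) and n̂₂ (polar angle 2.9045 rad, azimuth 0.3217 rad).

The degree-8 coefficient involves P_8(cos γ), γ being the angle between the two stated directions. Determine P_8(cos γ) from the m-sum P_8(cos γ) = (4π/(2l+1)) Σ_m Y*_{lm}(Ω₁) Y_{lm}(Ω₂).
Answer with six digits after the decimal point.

-0.399385

Addition theorem: P_8(cos γ) = (4π/17) Σ_m Y*_{lm}(Ω₁) Y_{lm}(Ω₂), m = −8…8:
  term(m=-8) = -0.00000 - 0.00000j   from Y*(Ω₁)=0.00052 + 0.00006j, Y(Ω₂)=-0.00000 - 0.00000j
  term(m=-7) = -0.00000 + 0.00000j   from Y*(Ω₁)=-0.00044 + 0.00450j, Y(Ω₂)=0.00005 + 0.00006j
  term(m=-6) = 0.00001 + 0.00002j   from Y*(Ω₁)=-0.02430 - 0.00203j, Y(Ω₂)=-0.00029 - 0.00078j
  term(m=-5) = 0.00059 + 0.00002j   from Y*(Ω₁)=0.00646 - 0.09269j, Y(Ω₂)=0.00024 + 0.00631j
  term(m=-4) = 0.00300 - 0.00850j   from Y*(Ω₁)=0.25375 + 0.01413j, Y(Ω₂)=0.00994 - 0.03406j
  term(m=-3) = -0.05533 - 0.04183j   from Y*(Ω₁)=-0.01985 + 0.47542j, Y(Ω₂)=-0.08299 + 0.11984j
  term(m=-2) = -0.17163 + 0.12139j   from Y*(Ω₁)=-0.51041 - 0.01420j, Y(Ω₂)=0.32939 - 0.24699j
  term(m=-1) = 0.01243 + 0.03910j   from Y*(Ω₁)=0.00085 - 0.06096j, Y(Ω₂)=-0.63851 + 0.21280j
  term(m=+0) = -0.11843 + 0.00000j   from Y*(Ω₁)=-0.47268 + 0.00000j, Y(Ω₂)=0.25056 + 0.00000j
  term(m=+1) = 0.01243 - 0.03910j   from Y*(Ω₁)=-0.00085 - 0.06096j, Y(Ω₂)=0.63851 + 0.21280j
  term(m=+2) = -0.17163 - 0.12139j   from Y*(Ω₁)=-0.51041 + 0.01420j, Y(Ω₂)=0.32939 + 0.24699j
  term(m=+3) = -0.05533 + 0.04183j   from Y*(Ω₁)=0.01985 + 0.47542j, Y(Ω₂)=0.08299 + 0.11984j
  term(m=+4) = 0.00300 + 0.00850j   from Y*(Ω₁)=0.25375 - 0.01413j, Y(Ω₂)=0.00994 + 0.03406j
  term(m=+5) = 0.00059 - 0.00002j   from Y*(Ω₁)=-0.00646 - 0.09269j, Y(Ω₂)=-0.00024 + 0.00631j
  term(m=+6) = 0.00001 - 0.00002j   from Y*(Ω₁)=-0.02430 + 0.00203j, Y(Ω₂)=-0.00029 + 0.00078j
  term(m=+7) = -0.00000 - 0.00000j   from Y*(Ω₁)=0.00044 + 0.00450j, Y(Ω₂)=-0.00005 + 0.00006j
  term(m=+8) = -0.00000 + 0.00000j   from Y*(Ω₁)=0.00052 - 0.00006j, Y(Ω₂)=-0.00000 + 0.00000j
Total Σ_m = -0.54029 + 0.00000j. Multiply by 0.739198: -0.39938 + 0.00000j. P_8(cos γ) = -0.399385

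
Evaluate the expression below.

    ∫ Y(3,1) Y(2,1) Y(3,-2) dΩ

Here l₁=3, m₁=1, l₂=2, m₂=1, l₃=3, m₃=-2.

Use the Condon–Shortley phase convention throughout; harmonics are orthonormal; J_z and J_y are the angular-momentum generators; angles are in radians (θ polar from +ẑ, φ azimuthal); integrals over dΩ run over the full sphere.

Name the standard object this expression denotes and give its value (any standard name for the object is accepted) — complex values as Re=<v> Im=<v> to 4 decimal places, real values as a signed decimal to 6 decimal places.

This is a Gaunt coefficient — the integral of a triple product of spherical harmonics over the sphere.
Rules hold: Σm=0, L=8 even, 1≤3≤5.
N = 7·5·7 = 245
Δ = 2!·4!·2!/9! = 1/3780
Racah Σ t=0..2: t=0:+1/24 t=1:−1/4 t=2:+1/24 = -1/6
⇒ 3j(3 2 3; 0 0 0)² = 4/105, sgn +1
Racah Σ t=1..2: t=1:−1/12 t=2:+1/48 = -1/16
⇒ 3j(3 2 3; 1 1 -2)² = 1/28, sgn +1
4πI² = N·(3j₀)²·(3jₘ)² = 1/3
I = +1·√(0.333333/4π) = 0.16286750

Gaunt coefficient, +0.162868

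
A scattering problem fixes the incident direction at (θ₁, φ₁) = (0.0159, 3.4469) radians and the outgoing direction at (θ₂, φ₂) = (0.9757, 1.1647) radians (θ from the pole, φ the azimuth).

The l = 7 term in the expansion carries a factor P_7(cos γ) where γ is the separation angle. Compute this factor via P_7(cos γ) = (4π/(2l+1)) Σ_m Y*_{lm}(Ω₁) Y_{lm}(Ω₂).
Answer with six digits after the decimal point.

Summing Y*_{l m}(θ₁,φ₁)·Y_{l m}(θ₂,φ₂) over m ∈ [−7, 7]; prefactor 4π/(2·7+1) = 0.837758:
  m=-7: (+0.000000-0.000000i) × (-0.039321-0.127604i) = -0.000000-0.000000i  (running Σ = -0.000000-0.000000i)
  m=-6: (-0.000000+0.000000i) × (+0.257585-0.219178i) = +0.000000+0.000000i  (running Σ = +0.000000+0.000000i)
  m=-5: (-0.000000-0.000000i) × (+0.395085+0.195589i) = +0.000000-0.000000i  (running Σ = +0.000000-0.000000i)
  m=-4: (+0.000000+0.000000i) × (-0.011247+0.209667i) = -0.000000+0.000000i  (running Σ = -0.000000+0.000000i)
  m=-3: (-0.000022-0.000028i) × (+0.213355-0.078487i) = -0.000007-0.000004i  (running Σ = -0.000007-0.000004i)
  m=-2: (+0.001554+0.001087i) × (+0.225327+0.237737i) = +0.000092+0.000614i  (running Σ = +0.000085+0.000610i)
  m=-1: (-0.061884-0.019503i) × (+0.038733-0.090077i) = -0.004154+0.004819i  (running Σ = -0.004069+0.005429i)
  m=0: (+1.088685-0.000000i) × (+0.339391+0.000000i) = +0.369490+0.000000i  (running Σ = +0.365421+0.005429i)
  m=1: (+0.061884-0.019503i) × (-0.038733-0.090077i) = -0.004154-0.004819i  (running Σ = +0.361267+0.000610i)
  m=2: (+0.001554-0.001087i) × (+0.225327-0.237737i) = +0.000092-0.000614i  (running Σ = +0.361359-0.000004i)
  m=3: (+0.000022-0.000028i) × (-0.213355-0.078487i) = -0.000007+0.000004i  (running Σ = +0.361352+0.000000i)
  m=4: (+0.000000-0.000000i) × (-0.011247-0.209667i) = -0.000000-0.000000i  (running Σ = +0.361352-0.000000i)
  m=5: (+0.000000-0.000000i) × (-0.395085+0.195589i) = +0.000000+0.000000i  (running Σ = +0.361352+0.000000i)
  m=6: (-0.000000-0.000000i) × (+0.257585+0.219178i) = +0.000000-0.000000i  (running Σ = +0.361352-0.000000i)
  m=7: (-0.000000-0.000000i) × (+0.039321-0.127604i) = -0.000000+0.000000i  (running Σ = +0.361352+0.000000i)
Accumulated sum +0.361352+0.000000i; after 4π/(2l+1) scaling, +0.302725+0.000000i ⇒ P_7 = 0.302725

0.302725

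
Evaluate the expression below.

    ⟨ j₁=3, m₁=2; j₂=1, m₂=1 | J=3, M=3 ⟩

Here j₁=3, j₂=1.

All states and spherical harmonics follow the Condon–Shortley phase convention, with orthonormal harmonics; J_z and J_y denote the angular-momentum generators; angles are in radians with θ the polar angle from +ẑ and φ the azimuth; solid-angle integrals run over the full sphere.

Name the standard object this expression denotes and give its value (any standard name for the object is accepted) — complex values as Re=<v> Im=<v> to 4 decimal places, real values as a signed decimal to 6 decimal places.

This is a Clebsch–Gordan (vector-coupling) coefficient.
√[7·1!5!1!/8! · 5!1!2!0!6!0!] = √(3600)
  +(−1)^1/∏(1,0,0,1,5,0)! = -1/120  (running -1/120)
⟨..|..⟩ = √(3600)·(-1/120) = -0.500000

Clebsch–Gordan coefficient, −√(1/4) ≈ -0.500000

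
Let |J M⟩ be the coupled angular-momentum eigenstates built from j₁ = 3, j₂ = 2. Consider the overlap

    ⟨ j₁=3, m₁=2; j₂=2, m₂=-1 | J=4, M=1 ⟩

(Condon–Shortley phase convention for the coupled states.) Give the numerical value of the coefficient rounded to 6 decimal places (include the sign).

+0.591608  (= +√(7/20))

j₁+j₂−J=1  J+j₁−j₂=5  J−j₁+j₂=3  j₁+j₂+J+1=10
(j₁±m₁, j₂±m₂, J±M) = (5,1,1,3,5,3)
P² = 6480/7
sum k=0..1:
  [0] +1/48 = 1/48
  [1] −1/720 = -1/720
S = 7/360
C² = P²·S² = 7/20 ; C = +0.591608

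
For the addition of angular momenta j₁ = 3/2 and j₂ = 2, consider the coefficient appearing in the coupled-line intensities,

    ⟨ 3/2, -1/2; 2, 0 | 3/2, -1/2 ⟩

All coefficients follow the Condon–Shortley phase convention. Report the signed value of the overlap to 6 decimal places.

triangle: 2!·1!·2!/6! = 4/720
(j±m)!: 1!·2!·2!·2!·1!·2! = 16
prefactor² = (2J+1)·Δ·N² = 16/45
  k=1: −1/(1!·1!·1!·1!·0!·1!) = -1
  k=2: +1/(2!·0!·0!·0!·1!·2!) = 1/4
Σ = -3/4  ⇒  CG² = 16/45·(-3/4)² = 1/5
CG = −√(1/5) = -0.447214

−√(1/5) ≈ -0.447214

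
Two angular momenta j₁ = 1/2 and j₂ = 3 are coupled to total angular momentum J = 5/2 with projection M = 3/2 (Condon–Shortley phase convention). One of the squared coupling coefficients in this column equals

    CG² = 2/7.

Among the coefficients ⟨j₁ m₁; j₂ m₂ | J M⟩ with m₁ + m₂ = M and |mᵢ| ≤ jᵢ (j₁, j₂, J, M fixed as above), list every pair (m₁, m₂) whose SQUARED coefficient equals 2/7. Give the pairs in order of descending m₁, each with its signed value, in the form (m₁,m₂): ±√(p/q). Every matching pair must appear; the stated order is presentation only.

(1/2,1): +√(2/7)

Admissible pairs with m₁+m₂ = M = 3/2: (-1/2,2), (1/2,1)
  (m₁,m₂)=(1/2,1): CG² = 2/7, CG = +√(2/7)   ← matches the target
  (m₁,m₂)=(-1/2,2): CG² = 5/7, CG = −√(5/7)
Pairs with CG² = 2/7: (1/2,1): +√(2/7)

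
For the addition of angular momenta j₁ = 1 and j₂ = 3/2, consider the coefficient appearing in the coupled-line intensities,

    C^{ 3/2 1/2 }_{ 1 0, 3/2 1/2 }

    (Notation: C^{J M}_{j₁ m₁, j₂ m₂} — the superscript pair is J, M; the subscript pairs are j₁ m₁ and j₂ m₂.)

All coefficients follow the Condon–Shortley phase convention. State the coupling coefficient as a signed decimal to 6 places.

-0.258199

j₁+j₂−J=1  J+j₁−j₂=1  J−j₁+j₂=2  j₁+j₂+J+1=5
(j₁±m₁, j₂±m₂, J±M) = (1,1,2,1,2,1)
P² = 4/15
sum k=0..1:
  [0] +1/2 = 1/2
  [1] −1/1 = -1
S = -1/2
C² = P²·S² = 1/15 ; C = -0.258199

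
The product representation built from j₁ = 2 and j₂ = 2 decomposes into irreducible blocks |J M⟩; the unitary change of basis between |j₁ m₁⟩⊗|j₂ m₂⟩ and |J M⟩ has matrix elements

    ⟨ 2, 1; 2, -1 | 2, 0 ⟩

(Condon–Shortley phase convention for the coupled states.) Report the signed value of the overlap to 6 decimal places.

triangle: 2!*2!*2!/7! = 8/5040
(j±m)!: 3!*1!*1!*3!*2!*2! = 144
prefactor² = (2J+1)*Δ*N² = 8/7
  k=0: +1/(0!*2!*1!*1!*1!*1!) = 1/2
  k=1: −1/(1!*1!*0!*0!*2!*2!) = -1/4
Σ = 1/4  ⇒  CG² = 8/7*(1/4)² = 1/14
CG = +√(1/14) = +0.267261

+√(1/14) ≈ +0.267261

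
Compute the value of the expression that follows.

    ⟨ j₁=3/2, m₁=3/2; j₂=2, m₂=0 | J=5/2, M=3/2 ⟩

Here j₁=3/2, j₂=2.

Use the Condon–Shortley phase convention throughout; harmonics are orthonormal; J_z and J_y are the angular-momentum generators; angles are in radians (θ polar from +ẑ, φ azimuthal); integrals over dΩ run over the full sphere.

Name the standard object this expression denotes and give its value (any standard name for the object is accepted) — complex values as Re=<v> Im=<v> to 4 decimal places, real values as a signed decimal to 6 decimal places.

Clebsch–Gordan coefficient, +√(18/35) ≈ +0.717137

This is a Clebsch–Gordan (vector-coupling) coefficient.
√[6·1!2!3!/7! · 3!0!2!2!4!1!] = √(288/35)
  +(−1)^0/∏(0,1,0,2,2,1)! = 1/4  (running 1/4)
⟨..|..⟩ = √(288/35)·(1/4) = +0.717137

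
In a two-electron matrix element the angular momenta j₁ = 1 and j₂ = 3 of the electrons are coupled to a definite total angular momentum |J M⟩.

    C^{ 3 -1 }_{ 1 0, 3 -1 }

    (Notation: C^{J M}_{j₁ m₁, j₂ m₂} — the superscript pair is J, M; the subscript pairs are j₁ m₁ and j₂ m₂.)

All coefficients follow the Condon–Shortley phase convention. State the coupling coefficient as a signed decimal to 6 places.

triangle: 1!·1!·5!/8! = 120/40320
(j±m)!: 1!·1!·2!·4!·2!·4! = 2304
prefactor² = (2J+1)·Δ·N² = 48
  k=0: +1/(0!·1!·1!·2!·0!·3!) = 1/12
  k=1: −1/(1!·0!·0!·1!·1!·4!) = -1/24
Σ = 1/24  ⇒  CG² = 48·(1/24)² = 1/12
CG = +√(1/12) = +0.288675

+√(1/12) ≈ +0.288675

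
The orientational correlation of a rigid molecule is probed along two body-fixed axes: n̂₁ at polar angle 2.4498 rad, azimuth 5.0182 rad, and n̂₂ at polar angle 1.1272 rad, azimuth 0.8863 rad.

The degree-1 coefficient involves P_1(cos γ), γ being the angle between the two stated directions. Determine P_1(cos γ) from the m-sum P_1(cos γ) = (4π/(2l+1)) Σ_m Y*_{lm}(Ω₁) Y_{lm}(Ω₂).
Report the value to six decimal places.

-0.646516

Expand P_1 via completeness: Σ_{m} conj(Y_{1,m}) at Ω₁ times Y_{1,m} at Ω₂ —
  m=-1: Y*=0.06635 - 0.21017j  Y=0.19731 - 0.24176j  product -0.03772 - 0.05751j
  m=+0: Y*=-0.37627 + 0.00000j  Y=0.20970 + 0.00000j  product -0.07891 + 0.00000j
  m=+1: Y*=-0.06635 - 0.21017j  Y=-0.19731 - 0.24176j  product -0.03772 + 0.05751j
Total Σ_m = -0.15434 + 0.00000j. Multiply by 4.188790: -0.64652 + 0.00000j. P_1(cos γ) = -0.646516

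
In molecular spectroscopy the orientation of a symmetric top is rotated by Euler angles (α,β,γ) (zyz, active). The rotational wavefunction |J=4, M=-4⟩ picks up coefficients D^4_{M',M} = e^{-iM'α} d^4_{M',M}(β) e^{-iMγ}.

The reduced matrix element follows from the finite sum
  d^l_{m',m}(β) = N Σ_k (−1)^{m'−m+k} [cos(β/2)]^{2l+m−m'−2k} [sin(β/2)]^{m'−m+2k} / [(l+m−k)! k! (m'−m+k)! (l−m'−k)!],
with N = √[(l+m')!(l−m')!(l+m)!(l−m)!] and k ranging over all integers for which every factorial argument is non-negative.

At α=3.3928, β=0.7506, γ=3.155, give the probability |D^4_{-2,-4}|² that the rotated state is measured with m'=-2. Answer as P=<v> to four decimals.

P=0.2127

D^4_{-2,-4}(3.3928,0.7506,3.1550) = e^{-i·-2·3.3928}·d^4_{-2,-4}(0.7506)·e^{-i·-4·3.1550}. Compute d first:
c=cos(0.750600/2)=0.930398, s=sin(0.750600/2)=0.366552; N=√[2·720·1·40320]=7619.763776
k: max(0,(-4)−(-2))=0 … min(4+(-4),4−(-2))=0
  k=0: (−1)^2·7619.7638/(1440)·0.9304^6·0.3666^2 = +0.461170
d^4_{-2,-4}(0.7506) = +0.461170
|D^4_{-2,-4}|² = |d^4_{-2,-4}(β)|² = (+0.461170)² = 0.212678 (the z-rotation phases have unit modulus)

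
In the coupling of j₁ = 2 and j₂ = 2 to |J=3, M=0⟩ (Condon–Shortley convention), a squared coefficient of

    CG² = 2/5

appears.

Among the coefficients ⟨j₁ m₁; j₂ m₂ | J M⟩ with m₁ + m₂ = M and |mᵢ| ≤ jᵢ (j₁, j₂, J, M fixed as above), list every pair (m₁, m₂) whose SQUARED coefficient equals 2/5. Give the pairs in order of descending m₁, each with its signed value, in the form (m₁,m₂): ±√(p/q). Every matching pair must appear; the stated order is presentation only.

(1,-1): +√(2/5); (-1,1): −√(2/5)

Admissible pairs with m₁+m₂ = M = 0: (-2,2), (-1,1), (0,0), (1,-1), (2,-2)
  (m₁,m₂)=(2,-2): CG² = 1/10, CG = +√(1/10)
  (m₁,m₂)=(1,-1): CG² = 2/5, CG = +√(2/5)   ← matches the target
  (m₁,m₂)=(0,0): CG² = 0/1, CG = 0
  (m₁,m₂)=(-1,1): CG² = 2/5, CG = −√(2/5)   ← matches the target
  (m₁,m₂)=(-2,2): CG² = 1/10, CG = −√(1/10)
Pairs with CG² = 2/5: (1,-1): +√(2/5); (-1,1): −√(2/5)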